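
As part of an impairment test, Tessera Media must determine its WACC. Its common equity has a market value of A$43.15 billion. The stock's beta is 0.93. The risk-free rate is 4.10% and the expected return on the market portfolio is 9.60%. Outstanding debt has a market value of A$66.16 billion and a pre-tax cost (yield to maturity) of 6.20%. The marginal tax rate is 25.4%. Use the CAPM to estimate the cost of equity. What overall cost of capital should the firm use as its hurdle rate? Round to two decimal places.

6.44%

Market risk premium = 9.6% − 4.1% = 5.5%.
Cost of equity via CAPM: Re = 4.1% + 0.93 × 5.5% = 9.2150%.
Total capital V = 43.15 + 66.16 = 109.31.
Equity: weight = 43.15/109.31 = 0.3947; cost = 9.215%.
Debt: weight = 66.16/109.31 = 0.6053; after-tax cost = 6.2% × (1 − 25.4%) = 4.6252%.
WACC = 0.3947 × 9.2150% + 0.6053 × 4.6252% = 6.4370%.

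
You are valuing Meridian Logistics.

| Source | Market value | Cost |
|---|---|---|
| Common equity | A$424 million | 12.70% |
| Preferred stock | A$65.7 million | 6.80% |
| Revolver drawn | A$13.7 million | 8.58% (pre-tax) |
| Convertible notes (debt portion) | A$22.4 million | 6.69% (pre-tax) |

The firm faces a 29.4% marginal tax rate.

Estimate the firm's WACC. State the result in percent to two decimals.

11.45%

Total capital V = 424 + 65.7 + 13.7 + 22.4 = 525.8.
Equity: weight = 424/525.8 = 0.8064; cost = 12.7%.
Preferred: weight = 65.7/525.8 = 0.1250; cost = 6.8%.
Revolver drawn: weight = 13.7/525.8 = 0.0261; after-tax cost = 8.58% × (1 − 29.4%) = 6.0575%.
Convertible notes (debt portion): weight = 22.4/525.8 = 0.0426; after-tax cost = 6.69% × (1 − 29.4%) = 4.7231%.
WACC = 0.8064 × 12.7000% + 0.1250 × 6.8000% + 0.0261 × 6.0575% + 0.0426 × 4.7231% = 11.4499%.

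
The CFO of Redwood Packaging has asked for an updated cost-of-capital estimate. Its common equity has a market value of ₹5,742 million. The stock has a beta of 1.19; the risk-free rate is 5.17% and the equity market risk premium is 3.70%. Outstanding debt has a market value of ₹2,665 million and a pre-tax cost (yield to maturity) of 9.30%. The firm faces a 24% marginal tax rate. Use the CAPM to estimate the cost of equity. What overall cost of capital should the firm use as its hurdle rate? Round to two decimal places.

8.78%

Cost of equity via CAPM: Re = 5.17% + 1.19 × 3.7% = 9.5730%.
Total capital V = 5742 + 2665 = 8407.
Equity: weight = 5742/8407 = 0.6830; cost = 9.573%.
Debt: weight = 2665/8407 = 0.3170; after-tax cost = 9.3% × (1 − 24%) = 7.0680%.
WACC = 0.6830 × 9.5730% + 0.3170 × 7.0680% = 8.7789%.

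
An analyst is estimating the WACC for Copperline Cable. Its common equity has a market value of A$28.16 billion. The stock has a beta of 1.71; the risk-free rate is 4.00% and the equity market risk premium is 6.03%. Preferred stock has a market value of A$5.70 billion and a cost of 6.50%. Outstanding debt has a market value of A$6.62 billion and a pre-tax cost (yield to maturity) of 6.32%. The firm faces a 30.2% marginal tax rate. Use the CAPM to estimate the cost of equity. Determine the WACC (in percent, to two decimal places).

11.59%

Cost of equity via CAPM: Re = 4.0% + 1.71 × 6.03% = 14.3113%.
Total capital V = 28.16 + 5.7 + 6.62 = 40.48.
Equity: weight = 28.16/40.48 = 0.6957; cost = 14.3113%.
Preferred: weight = 5.7/40.48 = 0.1408; cost = 6.5%.
Debt: weight = 6.62/40.48 = 0.1635; after-tax cost = 6.32% × (1 − 30.2%) = 4.4114%.
WACC = 0.6957 × 14.3113% + 0.1408 × 6.5000% + 0.1635 × 4.4114% = 11.5924%.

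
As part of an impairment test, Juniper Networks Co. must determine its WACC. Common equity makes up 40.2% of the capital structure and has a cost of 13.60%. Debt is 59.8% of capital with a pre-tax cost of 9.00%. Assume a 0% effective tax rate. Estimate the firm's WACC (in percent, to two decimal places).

10.85%

After-tax cost of debt = 9% × (1 − 0%) = 9.0000%.
WACC = 0.402 × 13.6000% + 0.598 × 9.0000% = 10.8492%.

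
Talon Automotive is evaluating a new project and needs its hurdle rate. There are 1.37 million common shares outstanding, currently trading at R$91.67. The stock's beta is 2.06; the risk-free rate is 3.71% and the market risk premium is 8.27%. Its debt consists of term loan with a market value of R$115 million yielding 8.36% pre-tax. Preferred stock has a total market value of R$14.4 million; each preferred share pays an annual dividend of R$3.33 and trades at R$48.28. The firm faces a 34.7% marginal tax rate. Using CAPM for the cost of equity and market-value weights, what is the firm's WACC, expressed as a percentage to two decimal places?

13.07%

Cost of equity via CAPM: Re = 3.71% + 2.06 × 8.27% = 20.7462%.
Cost of preferred: Rp = 3.33 / 48.28 = 6.8973%.
Market value of equity E = 91.67 × 1.37m = 125.5879m.
Total capital V = 125.5879 + 14.4 + 115 = 254.9879.
Equity: weight = 125.5879/254.9879 = 0.4925; cost = 20.7462%.
Preferred: weight = 14.4/254.9879 = 0.0565; cost = 6.8973%.
Term loan: weight = 115/254.9879 = 0.4510; after-tax cost = 8.36% × (1 − 34.7%) = 5.4591%.
WACC = 0.4925 × 20.7462% + 0.0565 × 6.8973% + 0.4510 × 5.4591% = 13.0696%.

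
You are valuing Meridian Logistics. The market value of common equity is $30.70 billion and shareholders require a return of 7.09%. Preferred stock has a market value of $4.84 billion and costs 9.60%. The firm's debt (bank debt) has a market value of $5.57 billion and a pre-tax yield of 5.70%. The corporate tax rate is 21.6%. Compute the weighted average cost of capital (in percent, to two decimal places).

Total capital V = 30.7 + 4.84 + 5.57 = 41.11.
Equity: weight = 30.7/41.11 = 0.7468; cost = 7.09%.
Preferred: weight = 4.84/41.11 = 0.1177; cost = 9.6%.
Bank debt: weight = 5.57/41.11 = 0.1355; after-tax cost = 5.7% × (1 − 21.6%) = 4.4688%.
WACC = 0.7468 × 7.0900% + 0.1177 × 9.6000% + 0.1355 × 4.4688% = 7.0304%.

7.03%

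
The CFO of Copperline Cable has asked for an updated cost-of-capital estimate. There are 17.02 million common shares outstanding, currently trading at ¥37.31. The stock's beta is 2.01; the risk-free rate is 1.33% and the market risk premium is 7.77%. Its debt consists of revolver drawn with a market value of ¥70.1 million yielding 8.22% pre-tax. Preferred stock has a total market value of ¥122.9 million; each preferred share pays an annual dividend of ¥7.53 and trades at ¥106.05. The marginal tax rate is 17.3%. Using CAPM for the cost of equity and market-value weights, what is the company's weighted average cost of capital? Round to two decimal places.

Cost of equity via CAPM: Re = 1.33% + 2.01 × 7.77% = 16.9477%.
Cost of preferred: Rp = 7.53 / 106.05 = 7.1004%.
Market value of equity E = 37.31 × 17.02m = 635.0162m.
Total capital V = 635.0162 + 122.9 + 70.1 = 828.0162.
Equity: weight = 635.0162/828.0162 = 0.7669; cost = 16.9477%.
Preferred: weight = 122.9/828.0162 = 0.1484; cost = 7.1004%.
Revolver drawn: weight = 70.1/828.0162 = 0.0847; after-tax cost = 8.22% × (1 − 17.3%) = 6.7979%.
WACC = 0.7669 × 16.9477% + 0.1484 × 7.1004% + 0.0847 × 6.7979% = 14.6268%.

14.63%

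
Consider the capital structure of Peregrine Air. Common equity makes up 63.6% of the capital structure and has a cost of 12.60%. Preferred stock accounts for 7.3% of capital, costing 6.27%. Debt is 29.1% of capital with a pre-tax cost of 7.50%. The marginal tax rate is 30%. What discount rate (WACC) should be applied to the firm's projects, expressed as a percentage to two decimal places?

After-tax cost of debt = 7.5% × (1 − 30%) = 5.2500%.
WACC = 0.636 × 12.6000% + 0.073 × 6.2700% + 0.291 × 5.2500% = 9.9991%.

10.00%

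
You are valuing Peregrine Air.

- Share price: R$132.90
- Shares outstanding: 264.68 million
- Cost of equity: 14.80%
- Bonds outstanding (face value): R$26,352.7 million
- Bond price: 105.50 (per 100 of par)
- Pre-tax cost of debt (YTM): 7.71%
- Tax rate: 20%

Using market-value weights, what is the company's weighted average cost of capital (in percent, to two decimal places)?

10.99%

Market value of equity E = 132.9 × 264.68m = 35175.972m. Market value of debt D = 26352.7m × 105.5/100 = 27802.0985m.
Total capital V = 35175.972 + 27802.0985 = 62978.0705.
Equity: weight = 35175.972/62978.0705 = 0.5585; cost = 14.8%.
Bonds outstanding: weight = 27802.0985/62978.0705 = 0.4415; after-tax cost = 7.71% × (1 − 20%) = 6.1680%.
WACC = 0.5585 × 14.8000% + 0.4415 × 6.1680% = 10.9893%.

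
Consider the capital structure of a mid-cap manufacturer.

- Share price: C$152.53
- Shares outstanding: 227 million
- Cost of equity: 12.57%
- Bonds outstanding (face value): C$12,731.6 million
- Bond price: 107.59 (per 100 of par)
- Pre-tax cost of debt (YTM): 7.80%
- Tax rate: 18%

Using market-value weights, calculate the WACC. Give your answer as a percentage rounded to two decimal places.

Market value of equity E = 152.53 × 227m = 34624.31m. Market value of debt D = 12731.6m × 107.59/100 = 13697.92844m.
Total capital V = 34624.31 + 13697.92844 = 48322.23844.
Equity: weight = 34624.31/48322.23844 = 0.7165; cost = 12.57%.
Bonds outstanding: weight = 13697.92844/48322.23844 = 0.2835; after-tax cost = 7.8% × (1 − 18%) = 6.3960%.
WACC = 0.7165 × 12.5700% + 0.2835 × 6.3960% = 10.8199%.

10.82%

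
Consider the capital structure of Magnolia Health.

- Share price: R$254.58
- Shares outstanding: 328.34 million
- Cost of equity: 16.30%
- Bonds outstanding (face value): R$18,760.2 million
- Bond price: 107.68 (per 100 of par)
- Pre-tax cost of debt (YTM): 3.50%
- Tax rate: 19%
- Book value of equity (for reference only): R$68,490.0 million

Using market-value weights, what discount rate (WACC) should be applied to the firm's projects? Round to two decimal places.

13.68%

Market value of equity E = 254.58 × 328.34m = 83588.7972m. Market value of debt D = 18760.2m × 107.68/100 = 20200.98336m.
Total capital V = 83588.7972 + 20200.98336 = 103789.78056.
Equity: weight = 83588.7972/103789.78056 = 0.8054; cost = 16.3%.
Bonds outstanding: weight = 20200.98336/103789.78056 = 0.1946; after-tax cost = 3.5% × (1 − 19%) = 2.8350%.
WACC = 0.8054 × 16.3000% + 0.1946 × 2.8350% = 13.6793%.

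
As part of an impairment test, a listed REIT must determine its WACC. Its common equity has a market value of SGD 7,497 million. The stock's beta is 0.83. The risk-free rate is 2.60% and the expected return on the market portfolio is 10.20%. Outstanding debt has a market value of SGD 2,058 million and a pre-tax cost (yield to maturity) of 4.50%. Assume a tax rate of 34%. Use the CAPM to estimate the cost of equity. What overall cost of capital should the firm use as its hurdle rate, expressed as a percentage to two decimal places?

Market risk premium = 10.2% − 2.6% = 7.6%.
Cost of equity via CAPM: Re = 2.6% + 0.83 × 7.6% = 8.9080%.
Total capital V = 7497 + 2058 = 9555.
Equity: weight = 7497/9555 = 0.7846; cost = 8.908%.
Debt: weight = 2058/9555 = 0.2154; after-tax cost = 4.5% × (1 − 34%) = 2.9700%.
WACC = 0.7846 × 8.9080% + 0.2154 × 2.9700% = 7.6290%.

7.63%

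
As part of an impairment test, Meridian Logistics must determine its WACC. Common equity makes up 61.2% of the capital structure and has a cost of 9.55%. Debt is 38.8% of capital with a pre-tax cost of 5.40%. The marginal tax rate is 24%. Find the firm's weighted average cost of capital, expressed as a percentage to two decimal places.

After-tax cost of debt = 5.4% × (1 − 24%) = 4.1040%.
WACC = 0.612 × 9.5500% + 0.388 × 4.1040% = 7.4370%.

7.44%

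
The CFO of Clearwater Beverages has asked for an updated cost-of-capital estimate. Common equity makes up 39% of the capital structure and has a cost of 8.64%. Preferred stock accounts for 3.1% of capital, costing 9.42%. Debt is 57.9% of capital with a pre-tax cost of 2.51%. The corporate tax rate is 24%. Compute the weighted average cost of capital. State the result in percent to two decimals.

4.77%

After-tax cost of debt = 2.51% × (1 − 24%) = 1.9076%.
WACC = 0.390 × 8.6400% + 0.031 × 9.4200% + 0.579 × 1.9076% = 4.7661%.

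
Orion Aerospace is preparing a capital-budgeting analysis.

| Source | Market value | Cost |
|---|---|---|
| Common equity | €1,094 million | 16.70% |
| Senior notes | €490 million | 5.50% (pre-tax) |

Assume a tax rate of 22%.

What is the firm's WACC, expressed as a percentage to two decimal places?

Total capital V = 1094 + 490 = 1584.
Equity: weight = 1094/1584 = 0.6907; cost = 16.7%.
Senior notes: weight = 490/1584 = 0.3093; after-tax cost = 5.5% × (1 − 22%) = 4.2900%.
WACC = 0.6907 × 16.7000% + 0.3093 × 4.2900% = 12.8610%.

12.86%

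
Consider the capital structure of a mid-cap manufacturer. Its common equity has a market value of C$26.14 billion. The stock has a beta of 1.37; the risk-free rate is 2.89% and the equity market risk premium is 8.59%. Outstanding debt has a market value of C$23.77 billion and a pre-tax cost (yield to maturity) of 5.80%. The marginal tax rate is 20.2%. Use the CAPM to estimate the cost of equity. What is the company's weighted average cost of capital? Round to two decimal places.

Cost of equity via CAPM: Re = 2.89% + 1.37 × 8.59% = 14.6583%.
Total capital V = 26.14 + 23.77 = 49.91.
Equity: weight = 26.14/49.91 = 0.5237; cost = 14.6583%.
Debt: weight = 23.77/49.91 = 0.4763; after-tax cost = 5.8% × (1 − 20.2%) = 4.6284%.
WACC = 0.5237 × 14.6583% + 0.4763 × 4.6284% = 9.8815%.

9.88%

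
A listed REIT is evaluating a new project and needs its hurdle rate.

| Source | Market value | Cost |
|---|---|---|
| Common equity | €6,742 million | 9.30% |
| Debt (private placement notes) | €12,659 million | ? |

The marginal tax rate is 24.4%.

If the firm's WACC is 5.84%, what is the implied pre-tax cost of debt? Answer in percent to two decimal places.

5.29%

Total capital V = 6742 + 12659 = 19401.
Equity weight = 6742/19401 = 0.3475.
Private placement notes weight = 12659/19401 = 0.6525.
Equity contribution = 0.3475 × 9.3% = 3.2318%.
Remaining for debt = 5.84% − 3.2318% = 2.6082%.
Rd × (1 − 24.4%) × 0.6525 = 2.6082%  ⇒  Rd = 5.2874%.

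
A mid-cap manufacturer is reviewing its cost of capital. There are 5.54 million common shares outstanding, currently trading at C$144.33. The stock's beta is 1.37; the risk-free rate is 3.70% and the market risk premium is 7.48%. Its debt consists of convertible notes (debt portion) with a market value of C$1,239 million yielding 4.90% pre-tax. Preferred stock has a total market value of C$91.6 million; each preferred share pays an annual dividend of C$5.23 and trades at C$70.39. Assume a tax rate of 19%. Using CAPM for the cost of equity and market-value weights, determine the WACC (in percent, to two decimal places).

7.86%

Cost of equity via CAPM: Re = 3.7% + 1.37 × 7.48% = 13.9476%.
Cost of preferred: Rp = 5.23 / 70.39 = 7.4300%.
Market value of equity E = 144.33 × 5.54m = 799.5882m.
Total capital V = 799.5882 + 91.6 + 1239 = 2130.1882.
Equity: weight = 799.5882/2130.1882 = 0.3754; cost = 13.9476%.
Preferred: weight = 91.6/2130.1882 = 0.0430; cost = 7.43%.
Convertible notes (debt portion): weight = 1239/2130.1882 = 0.5816; after-tax cost = 4.9% × (1 − 19%) = 3.9690%.
WACC = 0.3754 × 13.9476% + 0.0430 × 7.4300% + 0.5816 × 3.9690% = 7.8634%.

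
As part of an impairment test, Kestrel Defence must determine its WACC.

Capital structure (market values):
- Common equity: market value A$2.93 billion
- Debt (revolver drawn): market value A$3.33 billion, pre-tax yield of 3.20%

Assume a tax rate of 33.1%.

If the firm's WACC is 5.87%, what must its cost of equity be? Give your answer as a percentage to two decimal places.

Total capital V = 2.93 + 3.33 = 6.26.
Equity weight = 2.93/6.26 = 0.4681.
Revolver drawn weight = 3.33/6.26 = 0.5319.
Debt contribution = 0.5319 × 3.2% × (1 − 33.1%) = 1.1388%.
Required equity contribution = 5.87% − 1.1388% = 4.7312%.
Re = 4.7312% / 0.4681 = 10.1083%.

10.11%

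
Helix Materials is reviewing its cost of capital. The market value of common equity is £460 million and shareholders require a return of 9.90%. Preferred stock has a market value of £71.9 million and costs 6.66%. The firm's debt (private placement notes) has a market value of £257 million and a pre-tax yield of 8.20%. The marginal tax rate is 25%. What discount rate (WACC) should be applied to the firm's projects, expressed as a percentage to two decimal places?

8.38%

Total capital V = 460 + 71.9 + 257 = 788.9.
Equity: weight = 460/788.9 = 0.5831; cost = 9.9%.
Preferred: weight = 71.9/788.9 = 0.0911; cost = 6.66%.
Private placement notes: weight = 257/788.9 = 0.3258; after-tax cost = 8.2% × (1 − 25%) = 6.1500%.
WACC = 0.5831 × 9.9000% + 0.0911 × 6.6600% + 0.3258 × 6.1500% = 8.3831%.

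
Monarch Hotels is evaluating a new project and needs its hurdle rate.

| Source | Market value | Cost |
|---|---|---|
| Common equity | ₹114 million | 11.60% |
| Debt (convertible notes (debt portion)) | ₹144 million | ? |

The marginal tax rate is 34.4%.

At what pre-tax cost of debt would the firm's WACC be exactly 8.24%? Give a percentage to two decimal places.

8.51%

Total capital V = 114 + 144 = 258.
Equity weight = 114/258 = 0.4419.
Convertible notes (debt portion) weight = 144/258 = 0.5581.
Equity contribution = 0.4419 × 11.6% = 5.1256%.
Remaining for debt = 8.24% − 5.1256% = 3.1144%.
Rd × (1 − 34.4%) × 0.5581 = 3.1144%  ⇒  Rd = 8.5061%.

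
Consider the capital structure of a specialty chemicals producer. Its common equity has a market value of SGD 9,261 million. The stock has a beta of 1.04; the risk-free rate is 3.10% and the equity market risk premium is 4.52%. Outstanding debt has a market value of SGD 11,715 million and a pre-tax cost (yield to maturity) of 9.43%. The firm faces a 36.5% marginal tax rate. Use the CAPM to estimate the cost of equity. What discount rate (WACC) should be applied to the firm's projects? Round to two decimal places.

Cost of equity via CAPM: Re = 3.1% + 1.04 × 4.52% = 7.8008%.
Total capital V = 9261 + 11715 = 20976.
Equity: weight = 9261/20976 = 0.4415; cost = 7.8008%.
Debt: weight = 11715/20976 = 0.5585; after-tax cost = 9.43% × (1 − 36.5%) = 5.9881%.
WACC = 0.4415 × 7.8008% + 0.5585 × 5.9881% = 6.7884%.

6.79%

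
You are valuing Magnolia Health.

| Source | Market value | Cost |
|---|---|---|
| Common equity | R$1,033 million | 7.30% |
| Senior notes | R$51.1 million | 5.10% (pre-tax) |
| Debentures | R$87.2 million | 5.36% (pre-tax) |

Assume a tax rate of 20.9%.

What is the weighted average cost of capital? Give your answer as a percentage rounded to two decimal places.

Total capital V = 1033 + 51.1 + 87.2 = 1171.3.
Equity: weight = 1033/1171.3 = 0.8819; cost = 7.3%.
Senior notes: weight = 51.1/1171.3 = 0.0436; after-tax cost = 5.1% × (1 − 20.9%) = 4.0341%.
Debentures: weight = 87.2/1171.3 = 0.0744; after-tax cost = 5.36% × (1 − 20.9%) = 4.2398%.
WACC = 0.8819 × 7.3000% + 0.0436 × 4.0341% + 0.0744 × 4.2398% = 6.9297%.

6.93%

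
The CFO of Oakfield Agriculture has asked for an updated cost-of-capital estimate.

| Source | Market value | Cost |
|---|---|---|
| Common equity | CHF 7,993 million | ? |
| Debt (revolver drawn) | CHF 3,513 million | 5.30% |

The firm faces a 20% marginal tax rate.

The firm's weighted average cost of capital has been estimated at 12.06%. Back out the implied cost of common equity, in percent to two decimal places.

15.50%

Total capital V = 7993 + 3513 = 11506.
Equity weight = 7993/11506 = 0.6947.
Revolver drawn weight = 3513/11506 = 0.3053.
Debt contribution = 0.3053 × 5.3% × (1 − 20%) = 1.2946%.
Required equity contribution = 12.06% − 1.2946% = 10.7654%.
Re = 10.7654% / 0.6947 = 15.4970%.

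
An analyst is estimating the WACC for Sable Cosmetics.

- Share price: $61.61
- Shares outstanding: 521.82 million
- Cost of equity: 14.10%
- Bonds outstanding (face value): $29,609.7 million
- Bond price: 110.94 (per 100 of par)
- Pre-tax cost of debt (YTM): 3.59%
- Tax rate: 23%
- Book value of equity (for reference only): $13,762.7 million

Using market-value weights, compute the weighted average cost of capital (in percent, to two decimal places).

8.37%

Market value of equity E = 61.61 × 521.82m = 32149.3302m. Market value of debt D = 29609.7m × 110.94/100 = 32849.00118m.
Total capital V = 32149.3302 + 32849.00118 = 64998.33138.
Equity: weight = 32149.3302/64998.33138 = 0.4946; cost = 14.1%.
Bonds outstanding: weight = 32849.00118/64998.33138 = 0.5054; after-tax cost = 3.59% × (1 − 23%) = 2.7643%.
WACC = 0.4946 × 14.1000% + 0.5054 × 2.7643% = 8.3711%.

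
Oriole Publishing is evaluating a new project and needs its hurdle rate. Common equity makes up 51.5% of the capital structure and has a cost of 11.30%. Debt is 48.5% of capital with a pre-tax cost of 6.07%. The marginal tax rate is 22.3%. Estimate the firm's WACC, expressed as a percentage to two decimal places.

After-tax cost of debt = 6.07% × (1 − 22.3%) = 4.7164%.
WACC = 0.515 × 11.3000% + 0.485 × 4.7164% = 8.1069%.

8.11%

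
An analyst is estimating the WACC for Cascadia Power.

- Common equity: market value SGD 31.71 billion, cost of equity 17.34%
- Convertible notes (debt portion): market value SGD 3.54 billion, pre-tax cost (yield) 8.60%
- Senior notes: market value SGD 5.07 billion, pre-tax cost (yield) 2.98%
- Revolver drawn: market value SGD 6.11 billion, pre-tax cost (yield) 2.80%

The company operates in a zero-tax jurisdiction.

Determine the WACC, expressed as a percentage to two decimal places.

Total capital V = 31.71 + 3.54 + 5.07 + 6.11 = 46.43.
Equity: weight = 31.71/46.43 = 0.6830; cost = 17.34%.
Convertible notes (debt portion): weight = 3.54/46.43 = 0.0762; after-tax cost = 8.6% × (1 − 0%) = 8.6000%.
Senior notes: weight = 5.07/46.43 = 0.1092; after-tax cost = 2.98% × (1 − 0%) = 2.9800%.
Revolver drawn: weight = 6.11/46.43 = 0.1316; after-tax cost = 2.8% × (1 − 0%) = 2.8000%.
WACC = 0.6830 × 17.3400% + 0.0762 × 8.6000% + 0.1092 × 2.9800% + 0.1316 × 2.8000% = 13.1922%.

13.19%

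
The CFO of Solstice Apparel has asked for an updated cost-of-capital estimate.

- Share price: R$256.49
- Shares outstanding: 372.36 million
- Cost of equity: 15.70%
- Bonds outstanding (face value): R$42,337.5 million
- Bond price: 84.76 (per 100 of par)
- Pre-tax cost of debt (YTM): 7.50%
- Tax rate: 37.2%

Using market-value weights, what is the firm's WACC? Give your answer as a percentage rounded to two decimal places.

12.70%

Market value of equity E = 256.49 × 372.36m = 95506.6164m. Market value of debt D = 42337.5m × 84.76/100 = 35885.265m.
Total capital V = 95506.6164 + 35885.265 = 131391.8814.
Equity: weight = 95506.6164/131391.8814 = 0.7269; cost = 15.7%.
Bonds outstanding: weight = 35885.265/131391.8814 = 0.2731; after-tax cost = 7.5% × (1 − 37.2%) = 4.7100%.
WACC = 0.7269 × 15.7000% + 0.2731 × 4.7100% = 12.6985%.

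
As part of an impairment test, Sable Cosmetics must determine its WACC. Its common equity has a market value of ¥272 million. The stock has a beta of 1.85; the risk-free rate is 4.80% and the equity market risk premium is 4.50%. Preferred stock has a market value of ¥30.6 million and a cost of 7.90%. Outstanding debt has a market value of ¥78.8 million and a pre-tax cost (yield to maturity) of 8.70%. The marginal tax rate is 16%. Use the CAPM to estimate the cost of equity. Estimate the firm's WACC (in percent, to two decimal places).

Cost of equity via CAPM: Re = 4.8% + 1.85 × 4.5% = 13.1250%.
Total capital V = 272 + 30.6 + 78.8 = 381.4.
Equity: weight = 272/381.4 = 0.7132; cost = 13.125%.
Preferred: weight = 30.6/381.4 = 0.0802; cost = 7.9%.
Debt: weight = 78.8/381.4 = 0.2066; after-tax cost = 8.7% × (1 − 16%) = 7.3080%.
WACC = 0.7132 × 13.1250% + 0.0802 × 7.9000% + 0.2066 × 7.3080% = 11.5040%.

11.50%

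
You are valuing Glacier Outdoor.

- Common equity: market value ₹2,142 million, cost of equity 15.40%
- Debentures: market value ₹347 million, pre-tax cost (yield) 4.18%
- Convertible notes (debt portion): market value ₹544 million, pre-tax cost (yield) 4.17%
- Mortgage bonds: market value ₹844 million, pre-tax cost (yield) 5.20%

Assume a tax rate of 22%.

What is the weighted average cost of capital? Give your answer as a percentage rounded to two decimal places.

10.14%

Total capital V = 2142 + 347 + 544 + 844 = 3877.
Equity: weight = 2142/3877 = 0.5525; cost = 15.4%.
Debentures: weight = 347/3877 = 0.0895; after-tax cost = 4.18% × (1 − 22%) = 3.2604%.
Convertible notes (debt portion): weight = 544/3877 = 0.1403; after-tax cost = 4.17% × (1 − 22%) = 3.2526%.
Mortgage bonds: weight = 844/3877 = 0.2177; after-tax cost = 5.2% × (1 − 22%) = 4.0560%.
WACC = 0.5525 × 15.4000% + 0.0895 × 3.2604% + 0.1403 × 3.2526% + 0.2177 × 4.0560% = 10.1395%.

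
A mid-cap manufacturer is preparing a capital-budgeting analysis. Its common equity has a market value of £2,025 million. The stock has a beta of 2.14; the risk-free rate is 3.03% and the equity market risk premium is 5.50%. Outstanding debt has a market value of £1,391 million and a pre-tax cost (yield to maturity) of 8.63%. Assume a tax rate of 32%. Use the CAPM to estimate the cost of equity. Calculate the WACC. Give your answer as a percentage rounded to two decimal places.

Cost of equity via CAPM: Re = 3.03% + 2.14 × 5.5% = 14.8000%.
Total capital V = 2025 + 1391 = 3416.
Equity: weight = 2025/3416 = 0.5928; cost = 14.8%.
Debt: weight = 1391/3416 = 0.4072; after-tax cost = 8.63% × (1 − 32%) = 5.8684%.
WACC = 0.5928 × 14.8000% + 0.4072 × 5.8684% = 11.1630%.

11.16%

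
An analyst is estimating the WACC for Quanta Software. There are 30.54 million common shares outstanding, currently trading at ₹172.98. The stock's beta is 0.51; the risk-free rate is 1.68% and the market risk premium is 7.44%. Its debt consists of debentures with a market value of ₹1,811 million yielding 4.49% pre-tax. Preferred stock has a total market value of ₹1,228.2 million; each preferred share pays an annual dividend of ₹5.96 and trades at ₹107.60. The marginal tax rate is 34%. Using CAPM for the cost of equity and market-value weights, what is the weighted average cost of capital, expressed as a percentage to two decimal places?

4.94%

Cost of equity via CAPM: Re = 1.68% + 0.51 × 7.44% = 5.4744%.
Cost of preferred: Rp = 5.96 / 107.6 = 5.5390%.
Market value of equity E = 172.98 × 30.54m = 5282.8092m.
Total capital V = 5282.8092 + 1228.2 + 1811 = 8322.0092.
Equity: weight = 5282.8092/8322.0092 = 0.6348; cost = 5.4744%.
Preferred: weight = 1228.2/8322.0092 = 0.1476; cost = 5.539%.
Debentures: weight = 1811/8322.0092 = 0.2176; after-tax cost = 4.49% × (1 − 34%) = 2.9634%.
WACC = 0.6348 × 5.4744% + 0.1476 × 5.5390% + 0.2176 × 2.9634% = 4.9375%.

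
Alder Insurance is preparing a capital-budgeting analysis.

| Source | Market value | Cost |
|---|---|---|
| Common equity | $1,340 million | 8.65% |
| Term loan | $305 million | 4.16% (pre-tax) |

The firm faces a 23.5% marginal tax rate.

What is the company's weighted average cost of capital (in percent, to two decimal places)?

Total capital V = 1340 + 305 = 1645.
Equity: weight = 1340/1645 = 0.8146; cost = 8.65%.
Term loan: weight = 305/1645 = 0.1854; after-tax cost = 4.16% × (1 − 23.5%) = 3.1824%.
WACC = 0.8146 × 8.6500% + 0.1854 × 3.1824% = 7.6363%.

7.64%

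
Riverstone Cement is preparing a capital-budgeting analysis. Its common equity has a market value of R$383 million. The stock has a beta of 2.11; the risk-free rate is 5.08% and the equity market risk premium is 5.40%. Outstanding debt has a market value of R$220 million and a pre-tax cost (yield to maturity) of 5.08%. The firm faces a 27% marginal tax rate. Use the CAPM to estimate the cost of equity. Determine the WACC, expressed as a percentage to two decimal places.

Cost of equity via CAPM: Re = 5.08% + 2.11 × 5.4% = 16.4740%.
Total capital V = 383 + 220 = 603.
Equity: weight = 383/603 = 0.6352; cost = 16.474%.
Debt: weight = 220/603 = 0.3648; after-tax cost = 5.08% × (1 − 27%) = 3.7084%.
WACC = 0.6352 × 16.4740% + 0.3648 × 3.7084% = 11.8166%.

11.82%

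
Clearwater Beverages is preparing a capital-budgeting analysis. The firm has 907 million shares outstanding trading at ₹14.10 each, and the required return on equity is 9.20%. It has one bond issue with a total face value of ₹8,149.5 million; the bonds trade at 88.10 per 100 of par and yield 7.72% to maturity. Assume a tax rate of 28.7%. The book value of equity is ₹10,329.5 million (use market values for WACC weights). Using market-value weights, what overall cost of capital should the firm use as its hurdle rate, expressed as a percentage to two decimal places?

7.87%

Market value of equity E = 14.1 × 907m = 12788.7m. Market value of debt D = 8149.5m × 88.1/100 = 7179.7095m.
Total capital V = 12788.7 + 7179.7095 = 19968.4095.
Equity: weight = 12788.7/19968.4095 = 0.6404; cost = 9.2%.
Bonds outstanding: weight = 7179.7095/19968.4095 = 0.3596; after-tax cost = 7.72% × (1 − 28.7%) = 5.5044%.
WACC = 0.6404 × 9.2000% + 0.3596 × 5.5044% = 7.8712%.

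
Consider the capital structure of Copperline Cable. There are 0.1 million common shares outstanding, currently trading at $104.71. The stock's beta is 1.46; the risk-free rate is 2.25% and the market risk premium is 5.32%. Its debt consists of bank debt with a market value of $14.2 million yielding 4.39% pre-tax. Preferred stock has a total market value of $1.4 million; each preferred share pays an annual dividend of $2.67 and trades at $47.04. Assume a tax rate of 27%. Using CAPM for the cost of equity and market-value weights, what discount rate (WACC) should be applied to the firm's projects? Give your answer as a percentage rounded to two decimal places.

6.07%

Cost of equity via CAPM: Re = 2.25% + 1.46 × 5.32% = 10.0172%.
Cost of preferred: Rp = 2.67 / 47.04 = 5.6760%.
Market value of equity E = 104.71 × 0.1m = 10.471m.
Total capital V = 10.471 + 1.4 + 14.2 = 26.071.
Equity: weight = 10.471/26.071 = 0.4016; cost = 10.0172%.
Preferred: weight = 1.4/26.071 = 0.0537; cost = 5.676%.
Bank debt: weight = 14.2/26.071 = 0.5447; after-tax cost = 4.39% × (1 − 27%) = 3.2047%.
WACC = 0.4016 × 10.0172% + 0.0537 × 5.6760% + 0.5447 × 3.2047% = 6.0735%.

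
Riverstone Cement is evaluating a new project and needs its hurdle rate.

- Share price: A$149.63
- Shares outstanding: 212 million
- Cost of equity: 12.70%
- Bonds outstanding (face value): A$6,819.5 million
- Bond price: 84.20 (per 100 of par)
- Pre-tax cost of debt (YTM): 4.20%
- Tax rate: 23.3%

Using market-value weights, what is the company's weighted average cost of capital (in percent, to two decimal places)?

Market value of equity E = 149.63 × 212m = 31721.56m. Market value of debt D = 6819.5m × 84.2/100 = 5742.019m.
Total capital V = 31721.56 + 5742.019 = 37463.579.
Equity: weight = 31721.56/37463.579 = 0.8467; cost = 12.7%.
Bonds outstanding: weight = 5742.019/37463.579 = 0.1533; after-tax cost = 4.2% × (1 − 23.3%) = 3.2214%.
WACC = 0.8467 × 12.7000% + 0.1533 × 3.2214% = 11.2472%.

11.25%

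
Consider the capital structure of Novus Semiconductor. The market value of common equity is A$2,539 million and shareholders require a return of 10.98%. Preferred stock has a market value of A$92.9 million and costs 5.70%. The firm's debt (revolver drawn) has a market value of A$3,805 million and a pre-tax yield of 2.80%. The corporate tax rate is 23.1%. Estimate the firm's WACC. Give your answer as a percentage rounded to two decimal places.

Total capital V = 2539 + 92.9 + 3805 = 6436.9.
Equity: weight = 2539/6436.9 = 0.3944; cost = 10.98%.
Preferred: weight = 92.9/6436.9 = 0.0144; cost = 5.7%.
Revolver drawn: weight = 3805/6436.9 = 0.5911; after-tax cost = 2.8% × (1 − 23.1%) = 2.1532%.
WACC = 0.3944 × 10.9800% + 0.0144 × 5.7000% + 0.5911 × 2.1532% = 5.6861%.

5.69%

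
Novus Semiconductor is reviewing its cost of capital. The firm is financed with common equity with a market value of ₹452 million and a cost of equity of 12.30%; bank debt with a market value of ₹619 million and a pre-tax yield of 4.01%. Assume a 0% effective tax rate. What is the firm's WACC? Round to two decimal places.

7.51%

Total capital V = 452 + 619 = 1071.
Equity: weight = 452/1071 = 0.4220; cost = 12.3%.
Bank debt: weight = 619/1071 = 0.5780; after-tax cost = 4.01% × (1 − 0%) = 4.0100%.
WACC = 0.4220 × 12.3000% + 0.5780 × 4.0100% = 7.5087%.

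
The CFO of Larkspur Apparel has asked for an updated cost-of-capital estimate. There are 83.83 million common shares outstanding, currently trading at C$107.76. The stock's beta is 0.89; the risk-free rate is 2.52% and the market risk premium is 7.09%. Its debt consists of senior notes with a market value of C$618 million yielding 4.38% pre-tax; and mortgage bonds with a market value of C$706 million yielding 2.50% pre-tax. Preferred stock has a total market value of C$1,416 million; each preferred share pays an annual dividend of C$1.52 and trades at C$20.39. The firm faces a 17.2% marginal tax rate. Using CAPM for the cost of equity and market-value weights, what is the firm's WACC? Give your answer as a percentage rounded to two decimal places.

Cost of equity via CAPM: Re = 2.52% + 0.89 × 7.09% = 8.8301%.
Cost of preferred: Rp = 1.52 / 20.39 = 7.4546%.
Market value of equity E = 107.76 × 83.83m = 9033.5208m.
Total capital V = 9033.5208 + 1416 + 618 + 706 = 11773.5208.
Equity: weight = 9033.5208/11773.5208 = 0.7673; cost = 8.8301%.
Preferred: weight = 1416/11773.5208 = 0.1203; cost = 7.4546%.
Senior notes: weight = 618/11773.5208 = 0.0525; after-tax cost = 4.38% × (1 − 17.2%) = 3.6266%.
Mortgage bonds: weight = 706/11773.5208 = 0.0600; after-tax cost = 2.5% × (1 − 17.2%) = 2.0700%.
WACC = 0.7673 × 8.8301% + 0.1203 × 7.4546% + 0.0525 × 3.6266% + 0.0600 × 2.0700% = 7.9862%.

7.99%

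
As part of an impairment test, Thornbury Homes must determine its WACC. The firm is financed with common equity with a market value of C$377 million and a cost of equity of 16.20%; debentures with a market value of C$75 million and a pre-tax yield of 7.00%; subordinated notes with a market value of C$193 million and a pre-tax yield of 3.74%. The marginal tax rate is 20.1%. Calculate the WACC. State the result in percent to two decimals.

Total capital V = 377 + 75 + 193 = 645.
Equity: weight = 377/645 = 0.5845; cost = 16.2%.
Debentures: weight = 75/645 = 0.1163; after-tax cost = 7% × (1 − 20.1%) = 5.5930%.
Subordinated notes: weight = 193/645 = 0.2992; after-tax cost = 3.74% × (1 − 20.1%) = 2.9883%.
WACC = 0.5845 × 16.2000% + 0.1163 × 5.5930% + 0.2992 × 2.9883% = 11.0133%.

11.01%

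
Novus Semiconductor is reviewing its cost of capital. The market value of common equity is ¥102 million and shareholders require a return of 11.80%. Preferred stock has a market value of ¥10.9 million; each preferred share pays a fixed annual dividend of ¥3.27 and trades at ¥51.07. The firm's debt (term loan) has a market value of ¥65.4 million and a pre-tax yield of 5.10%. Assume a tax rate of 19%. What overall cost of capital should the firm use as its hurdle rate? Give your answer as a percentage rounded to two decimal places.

Cost of preferred: Rp = 3.27 / 51.07 = 6.4030%.
Total capital V = 102 + 10.9 + 65.4 = 178.3.
Equity: weight = 102/178.3 = 0.5721; cost = 11.8%.
Preferred: weight = 10.9/178.3 = 0.0611; cost = 6.403%.
Term loan: weight = 65.4/178.3 = 0.3668; after-tax cost = 5.1% × (1 − 19%) = 4.1310%.
WACC = 0.5721 × 11.8000% + 0.0611 × 6.4030% + 0.3668 × 4.1310% = 8.6571%.

8.66%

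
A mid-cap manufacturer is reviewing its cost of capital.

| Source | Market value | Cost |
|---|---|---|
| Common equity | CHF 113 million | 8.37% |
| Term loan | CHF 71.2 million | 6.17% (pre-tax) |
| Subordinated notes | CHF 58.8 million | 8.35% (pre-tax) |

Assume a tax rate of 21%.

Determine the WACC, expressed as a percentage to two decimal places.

6.92%

Total capital V = 113 + 71.2 + 58.8 = 243.
Equity: weight = 113/243 = 0.4650; cost = 8.37%.
Term loan: weight = 71.2/243 = 0.2930; after-tax cost = 6.17% × (1 − 21%) = 4.8743%.
Subordinated notes: weight = 58.8/243 = 0.2420; after-tax cost = 8.35% × (1 − 21%) = 6.5965%.
WACC = 0.4650 × 8.3700% + 0.2930 × 4.8743% + 0.2420 × 6.5965% = 6.9166%.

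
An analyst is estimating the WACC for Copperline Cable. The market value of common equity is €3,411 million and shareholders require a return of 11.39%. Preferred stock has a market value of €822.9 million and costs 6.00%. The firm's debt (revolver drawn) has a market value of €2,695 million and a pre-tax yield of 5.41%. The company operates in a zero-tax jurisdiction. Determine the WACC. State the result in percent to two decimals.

Total capital V = 3411 + 822.9 + 2695 = 6928.9.
Equity: weight = 3411/6928.9 = 0.4923; cost = 11.39%.
Preferred: weight = 822.9/6928.9 = 0.1188; cost = 6%.
Revolver drawn: weight = 2695/6928.9 = 0.3890; after-tax cost = 5.41% × (1 − 0%) = 5.4100%.
WACC = 0.4923 × 11.3900% + 0.1188 × 6.0000% + 0.3890 × 5.4100% = 8.4239%.

8.42%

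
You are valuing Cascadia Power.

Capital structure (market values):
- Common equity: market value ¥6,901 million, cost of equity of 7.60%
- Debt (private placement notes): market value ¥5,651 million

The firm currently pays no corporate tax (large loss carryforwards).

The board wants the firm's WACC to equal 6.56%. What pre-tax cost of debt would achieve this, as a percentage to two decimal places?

Total capital V = 6901 + 5651 = 12552.
Equity weight = 6901/12552 = 0.5498.
Private placement notes weight = 5651/12552 = 0.4502.
Equity contribution = 0.5498 × 7.6% = 4.1784%.
Remaining for debt = 6.56% − 4.1784% = 2.3816%.
Rd × (1 − 0%) × 0.4502 = 2.3816%  ⇒  Rd = 5.2900%.

5.29%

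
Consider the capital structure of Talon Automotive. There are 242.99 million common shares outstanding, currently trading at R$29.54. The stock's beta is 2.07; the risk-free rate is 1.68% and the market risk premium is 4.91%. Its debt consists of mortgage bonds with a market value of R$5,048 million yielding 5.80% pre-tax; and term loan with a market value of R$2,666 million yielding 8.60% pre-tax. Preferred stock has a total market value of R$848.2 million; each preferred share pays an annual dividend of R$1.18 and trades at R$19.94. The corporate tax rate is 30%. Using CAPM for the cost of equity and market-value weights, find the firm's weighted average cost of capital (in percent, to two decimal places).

Cost of equity via CAPM: Re = 1.68% + 2.07 × 4.91% = 11.8437%.
Cost of preferred: Rp = 1.18 / 19.94 = 5.9178%.
Market value of equity E = 29.54 × 242.99m = 7177.9246m.
Total capital V = 7177.9246 + 848.2 + 5048 + 2666 = 15740.1246.
Equity: weight = 7177.9246/15740.1246 = 0.4560; cost = 11.8437%.
Preferred: weight = 848.2/15740.1246 = 0.0539; cost = 5.9178%.
Mortgage bonds: weight = 5048/15740.1246 = 0.3207; after-tax cost = 5.8% × (1 − 30%) = 4.0600%.
Term loan: weight = 2666/15740.1246 = 0.1694; after-tax cost = 8.6% × (1 − 30%) = 6.0200%.
WACC = 0.4560 × 11.8437% + 0.0539 × 5.9178% + 0.3207 × 4.0600% + 0.1694 × 6.0200% = 8.0417%.

8.04%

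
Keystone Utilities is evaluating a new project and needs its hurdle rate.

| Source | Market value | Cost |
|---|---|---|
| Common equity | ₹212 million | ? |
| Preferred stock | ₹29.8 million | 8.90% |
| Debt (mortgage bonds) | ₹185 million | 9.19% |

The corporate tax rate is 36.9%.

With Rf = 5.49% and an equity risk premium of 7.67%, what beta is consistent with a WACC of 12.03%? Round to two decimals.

Total capital V = 212 + 29.8 + 185 = 426.8.
Equity weight = 212/426.8 = 0.4967.
Preferred weight = 29.8/426.8 = 0.0698.
Mortgage bonds weight = 185/426.8 = 0.4335.
Debt contribution = 0.4335 × 9.19% × (1 − 36.9%) = 2.5136%.
Preferred contribution = 0.0698 × 8.9% = 0.6214%.
Required equity contribution = 12.03% − 3.1350% = 8.8950%  ⇒  Re = 17.9075%.
CAPM: 17.9075% = 5.49% + β × 7.67%  ⇒  β = 1.6190.

1.62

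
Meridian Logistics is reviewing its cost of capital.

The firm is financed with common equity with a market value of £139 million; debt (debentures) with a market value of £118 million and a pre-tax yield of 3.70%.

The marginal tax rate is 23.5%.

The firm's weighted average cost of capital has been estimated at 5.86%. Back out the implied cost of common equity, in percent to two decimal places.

Total capital V = 139 + 118 = 257.
Equity weight = 139/257 = 0.5409.
Debentures weight = 118/257 = 0.4591.
Debt contribution = 0.4591 × 3.7% × (1 − 23.5%) = 1.2996%.
Required equity contribution = 5.86% − 1.2996% = 4.5604%.
Re = 4.5604% / 0.5409 = 8.4318%.

8.43%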